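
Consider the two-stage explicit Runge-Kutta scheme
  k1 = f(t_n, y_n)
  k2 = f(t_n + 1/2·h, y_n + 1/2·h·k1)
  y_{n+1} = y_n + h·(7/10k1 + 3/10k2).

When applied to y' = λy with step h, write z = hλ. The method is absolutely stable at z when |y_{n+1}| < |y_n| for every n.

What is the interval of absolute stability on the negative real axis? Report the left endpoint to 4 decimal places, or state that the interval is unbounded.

Test eqn y'=λy, z=hλ:
  k1=λy_n ⇒ h·k1=z·y_n;  k2=λ(1+1/2z)y_n ⇒ h·k2=z(1+1/2z)y_n
  y_{n+1}/y_n = 1 + 7/10z + 3/10z(1+1/2z) = 1 + z + 3/20z²
  Hence R(z) = 1 + z + 3/20z².

Need |R(x)|<1, x<0.
x=-1.06: |R|=0.1085
R=1: x+3/20x²=0 ⇒ x=−20/3=-6.6667; min R=1−1/(4·3/20)=-0.6667>−1
Confirm numerically:
  x=-6.540: |R|=0.87574 <1
  x=-5.924: |R|=0.34007 <1
  x=-4.327: |R|=0.51856 <1
  x=-3.148: |R|=0.66151 <1
  x=-7.229: |R|=1.60977 >1
  x=-7.180: |R|=1.55286 >1
  x=-6.810: |R|=1.14641 >1
Stable set (-6.6667, 0).

(-6.6667, 0).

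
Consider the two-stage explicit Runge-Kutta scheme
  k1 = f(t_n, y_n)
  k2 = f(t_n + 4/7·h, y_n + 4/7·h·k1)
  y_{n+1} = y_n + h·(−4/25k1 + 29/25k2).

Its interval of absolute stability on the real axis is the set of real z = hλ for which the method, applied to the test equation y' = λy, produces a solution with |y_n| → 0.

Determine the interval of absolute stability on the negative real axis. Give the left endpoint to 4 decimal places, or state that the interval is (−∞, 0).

On y'=λy, z=hλ:
  k1=λy_n ⇒ h·k1=z·y_n;  k2=λ(1+4/7z)y_n ⇒ h·k2=z(1+4/7z)y_n
  y_{n+1}/y_n = 1 − 4/25z + 29/25z(1+4/7z) = 1 + z + 116/175z²
  ⇒ R(z) = 1 + z + 116/175z².

Boundary: |R(x)|=1, x<0.
x=-1.08: |R|=0.6932
R=1: x+116/175x²=0 ⇒ x=−175/116=-1.5086; min R=1−1/(4·116/175)=0.6228>−1
Confirm numerically:
  x=-1.422: |R|=0.91835 <1
  x=-1.170: |R|=0.73739 <1
  x=-0.794: |R|=0.62389 <1
  x=-0.703: |R|=0.62459 <1
  x=-1.922: |R|=1.52665 >1
  x=-1.894: |R|=1.48383 >1
Interval (-1.5086, 0).

z∈(-1.5086,0).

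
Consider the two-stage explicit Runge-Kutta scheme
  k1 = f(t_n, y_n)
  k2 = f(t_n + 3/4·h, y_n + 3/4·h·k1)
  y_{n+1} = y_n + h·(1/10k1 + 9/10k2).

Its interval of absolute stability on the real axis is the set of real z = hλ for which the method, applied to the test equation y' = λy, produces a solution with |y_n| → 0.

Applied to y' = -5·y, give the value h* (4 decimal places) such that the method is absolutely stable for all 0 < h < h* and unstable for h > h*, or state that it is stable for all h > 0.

(-1.4815,0); λ=-5 ⇒ h* = (40/27)/5 = 0.2963.

Set f=λy, z=hλ:
  k1=λy_n ⇒ h·k1=z·y_n;  k2=λ(1+3/4z)y_n ⇒ h·k2=z(1+3/4z)y_n
  y_{n+1}/y_n = 1 + 1/10z + 9/10z(1+3/4z) = 1 + z + 27/40z²
  Hence R(z) = 1 + z + 27/40z².

Need |R(x)|<1, x<0.
x=-1.57: |R|=1.0938
R=1: x+27/40x²=0 ⇒ x=−40/27=-1.4815; min R=1−1/(4·27/40)=0.6296>−1
Confirm numerically:
  x=-1.067: |R|=0.70148 <1
  x=-1.002: |R|=0.67570 <1
  x=-0.844: |R|=0.63683 <1
  x=-1.590: |R|=1.11647 >1
  x=-1.580: |R|=1.10507 >1
  x=-1.538: |R|=1.05867 >1
So |R|<1 on (-1.4815, 0).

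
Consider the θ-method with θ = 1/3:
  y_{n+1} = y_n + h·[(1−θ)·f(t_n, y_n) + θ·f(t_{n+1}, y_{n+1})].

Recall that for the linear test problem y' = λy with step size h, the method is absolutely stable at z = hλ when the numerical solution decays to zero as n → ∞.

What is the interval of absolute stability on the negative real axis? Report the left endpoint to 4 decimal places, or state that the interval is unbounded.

Set f=λy, z=hλ:
  y_{n+1} = y_n + z·[2/3·y_n + 1/3·y_{n+1}] ⇒ (1 − 1/3z)y_{n+1} = (1 + 2/3z)y_n
  R(z) = (1 + 2/3z)/(1 − 1/3z).

Solve |R(x)|<1 on ℝ⁻.
x=-1.49: |R|=0.0045
R=−1: 1+2/3x = −1+1/3x ⇒ -1/3x=2 ⇒ x=2/(-1/3)=-6.0000
Confirm numerically:
  x=-5.630: |R|=0.95713 <1
  x=-4.424: |R|=0.78772 <1
  x=-4.189: |R|=0.74809 <1
  x=-6.412: |R|=1.04377 >1
  x=-6.217: |R|=1.02354 >1
So |R|<1 on (-6.0000, 0).

(-6.0000, 0).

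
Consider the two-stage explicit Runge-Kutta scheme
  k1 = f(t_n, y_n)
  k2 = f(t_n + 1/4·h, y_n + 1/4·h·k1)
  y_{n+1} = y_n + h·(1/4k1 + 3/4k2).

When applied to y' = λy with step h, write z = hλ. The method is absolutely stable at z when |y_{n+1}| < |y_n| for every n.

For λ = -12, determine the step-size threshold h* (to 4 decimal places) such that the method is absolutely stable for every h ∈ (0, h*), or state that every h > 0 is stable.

Set f=λy, z=hλ:
  k1=λy_n ⇒ h·k1=z·y_n;  k2=λ(1+1/4z)y_n ⇒ h·k2=z(1+1/4z)y_n
  y_{n+1}/y_n = 1 + 1/4z + 3/4z(1+1/4z) = 1 + z + 3/16z²
  ⇒ R(z) = 1 + z + 3/16z².

Need |R(x)|<1, x<0.
x=-1.2: |R|=0.0700
R=1: x+3/16x²=0 ⇒ x=−16/3=-5.3333; min R=1−1/(4·3/16)=-0.3333>−1
Confirm numerically:
  x=-4.379: |R|=0.21643 <1
  x=-4.160: |R|=0.08480 <1
  x=-3.519: |R|=0.19712 <1
  x=-5.880: |R|=1.60270 >1
  x=-5.401: |R|=1.06853 >1
Interval (-5.3333, 0).

(-5.3333,0); λ=-12 ⇒ h* = (16/3)/12 = 0.4444.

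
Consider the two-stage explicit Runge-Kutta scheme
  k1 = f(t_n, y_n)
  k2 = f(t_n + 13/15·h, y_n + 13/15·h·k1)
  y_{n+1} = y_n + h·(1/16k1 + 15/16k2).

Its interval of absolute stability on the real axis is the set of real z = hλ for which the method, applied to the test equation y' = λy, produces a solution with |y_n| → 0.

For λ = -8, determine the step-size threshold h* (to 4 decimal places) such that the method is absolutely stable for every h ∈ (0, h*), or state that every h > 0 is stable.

Test eqn y'=λy, z=hλ:
  k1=λy_n ⇒ h·k1=z·y_n;  k2=λ(1+13/15z)y_n ⇒ h·k2=z(1+13/15z)y_n
  y_{n+1}/y_n = 1 + 1/16z + 15/16z(1+13/15z) = 1 + z + 13/16z²
  Hence R(z) = 1 + z + 13/16z².

Need |R(x)|<1, x<0.
x=-1.58: |R|=1.4483
R=1: x+13/16x²=0 ⇒ x=−16/13=-1.2308; min R=1−1/(4·13/16)=0.6923>−1
Confirm numerically:
  x=-0.744: |R|=0.70575 <1
  x=-0.638: |R|=0.69272 <1
  x=-0.553: |R|=0.69547 <1
  x=-1.824: |R|=1.87917 >1
  x=-1.544: |R|=1.39295 >1
Stable set (-1.2308, 0).

(-1.2308,0); λ=-8 ⇒ h* = (16/13)/8 = 0.1538.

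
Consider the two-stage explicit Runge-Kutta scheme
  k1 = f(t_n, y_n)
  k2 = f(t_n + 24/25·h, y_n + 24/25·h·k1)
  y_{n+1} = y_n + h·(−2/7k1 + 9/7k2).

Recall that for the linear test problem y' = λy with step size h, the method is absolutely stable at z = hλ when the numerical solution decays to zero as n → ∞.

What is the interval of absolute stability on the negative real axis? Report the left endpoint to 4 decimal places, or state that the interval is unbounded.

Set f=λy, z=hλ:
  k1=λy_n ⇒ h·k1=z·y_n;  k2=λ(1+24/25z)y_n ⇒ h·k2=z(1+24/25z)y_n
  y_{n+1}/y_n = 1 − 2/7z + 9/7z(1+24/25z) = 1 + z + 216/175z²
  ⇒ R(z) = 1 + z + 216/175z².

Boundary: |R(x)|=1, x<0.
x=-1.6: |R|=2.5598
R=1: x+216/175x²=0 ⇒ x=−175/216=-0.8102; min R=1−1/(4·216/175)=0.7975>−1
Confirm numerically:
  x=-0.762: |R|=0.95468 <1
  x=-0.621: |R|=0.85499 <1
  x=-0.513: |R|=0.81183 <1
  x=-0.351: |R|=0.80107 <1
  x=-1.077: |R|=1.35468 >1
  x=-1.043: |R|=1.29972 >1
  x=-0.889: |R|=1.08648 >1
Interval (-0.8102, 0).

(-0.8102, 0).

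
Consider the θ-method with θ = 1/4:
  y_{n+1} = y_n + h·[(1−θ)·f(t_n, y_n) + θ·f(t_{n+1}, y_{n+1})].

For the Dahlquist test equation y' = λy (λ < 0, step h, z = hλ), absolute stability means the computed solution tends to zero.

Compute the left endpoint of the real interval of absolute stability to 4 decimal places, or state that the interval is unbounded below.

Test eqn y'=λy, z=hλ:
  y_{n+1} = y_n + z·[3/4·y_n + 1/4·y_{n+1}] ⇒ (1 − 1/4z)y_{n+1} = (1 + 3/4z)y_n
  Hence R(z) = (1 + 3/4z)/(1 − 1/4z).

Find x<0 with |R(x)|<1.
x=-1.5: |R|=0.0909
R=−1: 1+3/4x = −1+1/4x ⇒ -1/2x=2 ⇒ x=2/(-1/2)=-4.0000
Confirm numerically:
  x=-3.902: |R|=0.97520 <1
  x=-3.646: |R|=0.90740 <1
  x=-2.134: |R|=0.39159 <1
  x=-2.003: |R|=0.33467 <1
  x=-4.511: |R|=1.12008 >1
  x=-4.335: |R|=1.08038 >1
  x=-4.271: |R|=1.06553 >1
Interval (-4.0000, 0).

left endpoint -4.0000.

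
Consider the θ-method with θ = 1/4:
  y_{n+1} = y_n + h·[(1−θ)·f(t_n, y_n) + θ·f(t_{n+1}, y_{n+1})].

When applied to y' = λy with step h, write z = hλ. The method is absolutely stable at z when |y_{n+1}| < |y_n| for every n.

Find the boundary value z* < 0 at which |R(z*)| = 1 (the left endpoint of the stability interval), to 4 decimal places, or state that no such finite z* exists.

Test eqn y'=λy, z=hλ:
  y_{n+1} = y_n + z·[3/4·y_n + 1/4·y_{n+1}] ⇒ (1 − 1/4z)y_{n+1} = (1 + 3/4z)y_n
  ⇒ R(z) = (1 + 3/4z)/(1 − 1/4z).

Boundary: |R(x)|=1, x<0.
x=-1.68: |R|=0.1831
R=−1: 1+3/4x = −1+1/4x ⇒ -1/2x=2 ⇒ x=2/(-1/2)=-4.0000
Confirm numerically:
  x=-3.642: |R|=0.90631 <1
  x=-3.349: |R|=0.82283 <1
  x=-3.289: |R|=0.80491 <1
  x=-4.570: |R|=1.13302 >1
  x=-4.239: |R|=1.05802 >1
Stable set (-4.0000, 0).

z* = -4.0000.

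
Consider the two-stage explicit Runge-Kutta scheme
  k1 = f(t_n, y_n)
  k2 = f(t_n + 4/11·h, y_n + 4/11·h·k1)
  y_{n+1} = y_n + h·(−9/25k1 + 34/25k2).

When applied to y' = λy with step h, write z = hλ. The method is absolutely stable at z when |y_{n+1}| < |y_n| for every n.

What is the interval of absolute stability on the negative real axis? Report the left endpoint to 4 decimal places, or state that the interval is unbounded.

z∈(-2.0221,0).

With y'=λy (z=hλ):
  k1=λy_n ⇒ h·k1=z·y_n;  k2=λ(1+4/11z)y_n ⇒ h·k2=z(1+4/11z)y_n
  y_{n+1}/y_n = 1 − 9/25z + 34/25z(1+4/11z) = 1 + z + 136/275z²
  R(z) = 1 + z + 136/275z².

Solve |R(x)|<1 on ℝ⁻.
x=-1.28: |R|=0.5303
R=1: x+136/275x²=0 ⇒ x=−275/136=-2.0221; min R=1−1/(4·136/275)=0.4945>−1
Confirm numerically:
  x=-1.223: |R|=0.51671 <1
  x=-1.202: |R|=0.51252 <1
  x=-1.067: |R|=0.49603 <1
  x=-0.936: |R|=0.49727 <1
  x=-2.599: |R|=1.74156 >1
  x=-2.509: |R|=1.60420 >1
  x=-2.053: |R|=1.03141 >1
Stable set (-2.0221, 0).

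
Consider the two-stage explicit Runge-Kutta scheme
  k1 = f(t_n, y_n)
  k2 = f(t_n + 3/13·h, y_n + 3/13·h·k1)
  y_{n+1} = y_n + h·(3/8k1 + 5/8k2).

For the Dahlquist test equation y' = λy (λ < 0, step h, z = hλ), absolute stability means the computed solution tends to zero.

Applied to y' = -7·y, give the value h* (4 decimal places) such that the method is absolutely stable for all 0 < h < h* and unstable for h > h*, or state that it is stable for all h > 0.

(-6.9333,0); λ=-7 ⇒ h* = (104/15)/7 = 0.9905.

On y'=λy, z=hλ:
  k1=λy_n ⇒ h·k1=z·y_n;  k2=λ(1+3/13z)y_n ⇒ h·k2=z(1+3/13z)y_n
  y_{n+1}/y_n = 1 + 3/8z + 5/8z(1+3/13z) = 1 + z + 15/104z²
  Hence R(z) = 1 + z + 15/104z².

Boundary: |R(x)|=1, x<0.
x=-1.08: |R|=0.0882
R=1: x+15/104x²=0 ⇒ x=−104/15=-6.9333; min R=1−1/(4·15/104)=-0.7333>−1
Confirm numerically:
  x=-6.518: |R|=0.60955 <1
  x=-6.119: |R|=0.28131 <1
  x=-4.948: |R|=0.41684 <1
  x=-3.117: |R|=0.71570 <1
  x=-7.292: |R|=1.37722 >1
  x=-7.256: |R|=1.33768 >1
  x=-7.041: |R|=1.10934 >1
Interval (-6.9333, 0).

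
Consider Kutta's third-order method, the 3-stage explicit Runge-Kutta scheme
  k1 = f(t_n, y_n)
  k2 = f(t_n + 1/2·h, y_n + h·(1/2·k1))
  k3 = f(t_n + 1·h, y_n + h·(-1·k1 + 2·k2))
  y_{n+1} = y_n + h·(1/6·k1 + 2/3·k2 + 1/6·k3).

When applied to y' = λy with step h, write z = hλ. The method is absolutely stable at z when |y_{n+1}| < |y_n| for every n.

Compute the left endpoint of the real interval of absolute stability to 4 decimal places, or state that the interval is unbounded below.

With y'=λy (z=hλ):
  order 3, 3-stage ⇒ R(z)=1+z+z^2/2+z^3/6
  (e.g. R(-1.51)=0.05622, |R|=0.05622)

Need |R(x)|<1, x<0.
x=-1.51: |R|=0.0562
|R(-2.86)|=1.6691 |R(-1.05)|=0.3083 |R(-0.74)|=0.4663
Bisect:
  x_lo=-3.2850 |R|=2.7975  x_hi=-0.1541 |R|=0.8572
  mid=-1.71952 |R|=0.08851 →hi
  mid=-2.50225 |R|=0.98283 →hi
  mid=-2.89362 |R|=1.74516 →lo
  mid=-2.69794 |R|=1.33149 →lo
  mid=-2.60009 |R|=1.14950 →lo
  mid=-2.55117 |R|=1.06431 →lo
  mid=-2.52671 |R|=1.02311 →lo
  mid=-2.51448 |R|=1.00286 →lo
  mid=-2.50837 |R|=0.99282 →hi
  ...
  [-2.51276,-2.51257] ⇒ x*=-2.5127
Interval (-2.5127, 0).

left endpoint -2.5127.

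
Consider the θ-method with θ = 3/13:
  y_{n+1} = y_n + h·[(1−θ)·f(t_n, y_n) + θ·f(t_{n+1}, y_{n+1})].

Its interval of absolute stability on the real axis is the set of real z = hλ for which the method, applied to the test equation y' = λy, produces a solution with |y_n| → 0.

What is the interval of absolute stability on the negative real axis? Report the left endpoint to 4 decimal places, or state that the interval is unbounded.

z∈(-3.7143,0).

With y'=λy (z=hλ):
  y_{n+1} = y_n + z·[10/13·y_n + 3/13·y_{n+1}] ⇒ (1 − 3/13z)y_{n+1} = (1 + 10/13z)y_n
  R(z) = (1 + 10/13z)/(1 − 3/13z).

Boundary: |R(x)|=1, x<0.
x=-1.79: |R|=0.2667
R=−1: 1+10/13x = −1+3/13x ⇒ -7/13x=2 ⇒ x=2/(-7/13)=-3.7143
Confirm numerically:
  x=-2.924: |R|=0.74591 <1
  x=-2.687: |R|=0.65856 <1
  x=-2.273: |R|=0.49094 <1
  x=-4.279: |R|=1.15300 >1
  x=-3.851: |R|=1.03898 >1
So |R|<1 on (-3.7143, 0).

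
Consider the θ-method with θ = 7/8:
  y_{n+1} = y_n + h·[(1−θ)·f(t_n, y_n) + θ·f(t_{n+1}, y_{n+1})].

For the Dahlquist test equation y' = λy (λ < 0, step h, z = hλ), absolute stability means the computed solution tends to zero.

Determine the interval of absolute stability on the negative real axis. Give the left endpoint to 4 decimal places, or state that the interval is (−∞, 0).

(−∞, 0) — no finite endpoint.

With y'=λy (z=hλ):
  y_{n+1} = y_n + z·[1/8·y_n + 7/8·y_{n+1}] ⇒ (1 − 7/8z)y_{n+1} = (1 + 1/8z)y_n
  R(z) = (1 + 1/8z)/(1 − 7/8z).

Solve |R(x)|<1 on ℝ⁻.
x=-0.72: |R|=0.5583
x=-2: |R|=0.2727
x=-10: |R|=0.0256
x=-100: |R|=0.1299
θ=7/8≥1/2 ⇒ |1+1/8x|<|1−7/8x| ∀x<0 ⇒ interval (−∞,0).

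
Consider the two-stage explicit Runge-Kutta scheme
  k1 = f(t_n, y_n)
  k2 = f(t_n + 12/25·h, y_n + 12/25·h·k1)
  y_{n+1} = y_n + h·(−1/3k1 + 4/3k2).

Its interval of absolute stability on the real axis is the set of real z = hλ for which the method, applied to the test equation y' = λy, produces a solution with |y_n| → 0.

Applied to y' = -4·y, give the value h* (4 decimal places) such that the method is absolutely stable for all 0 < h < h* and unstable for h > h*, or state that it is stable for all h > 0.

(-1.5625,0); λ=-4 ⇒ h* = (25/16)/4 = 0.3906.

Set f=λy, z=hλ:
  k1=λy_n ⇒ h·k1=z·y_n;  k2=λ(1+12/25z)y_n ⇒ h·k2=z(1+12/25z)y_n
  y_{n+1}/y_n = 1 − 1/3z + 4/3z(1+12/25z) = 1 + z + 16/25z²
  R(z) = 1 + z + 16/25z².

Need |R(x)|<1, x<0.
x=-0.86: |R|=0.6133
R=1: x+16/25x²=0 ⇒ x=−25/16=-1.5625; min R=1−1/(4·16/25)=0.6094>−1
Confirm numerically:
  x=-1.506: |R|=0.94554 <1
  x=-1.236: |R|=0.74173 <1
  x=-0.896: |R|=0.61780 <1
  x=-1.805: |R|=1.28014 >1
  x=-1.776: |R|=1.24267 >1
Stable set (-1.5625, 0).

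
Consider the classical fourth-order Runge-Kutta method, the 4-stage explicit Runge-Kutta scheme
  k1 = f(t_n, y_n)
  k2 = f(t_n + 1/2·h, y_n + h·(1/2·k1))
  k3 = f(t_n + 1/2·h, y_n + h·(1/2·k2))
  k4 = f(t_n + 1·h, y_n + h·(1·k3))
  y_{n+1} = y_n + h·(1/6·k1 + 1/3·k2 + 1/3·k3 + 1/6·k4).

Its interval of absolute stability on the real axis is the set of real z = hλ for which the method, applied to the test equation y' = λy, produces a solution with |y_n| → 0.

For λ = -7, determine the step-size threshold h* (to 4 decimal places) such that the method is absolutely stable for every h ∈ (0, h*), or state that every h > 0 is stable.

Set f=λy, z=hλ:
  order 4, 4-stage ⇒ R(z)=1+z+z^2/2+z^3/6+z^4/24
  (e.g. R(-1.28)=0.30152, |R|=0.30152)

Solve |R(x)|<1 on ℝ⁻.
x=-1.28: |R|=0.3015
|R(-2.96)|=1.2970 |R(-1.9)|=0.3048 |R(-0.97)|=0.3852
Bisect:
  x_lo=-3.6819 |R|=3.4347  x_hi=-0.3271 |R|=0.7211
  mid=-2.00448 |R|=0.33484 →hi
  mid=-2.84318 |R|=1.09084 →lo
  mid=-2.42383 |R|=0.57846 →hi
  mid=-2.63350 |R|=0.79425 →hi
  mid=-2.73834 |R|=0.93149 →hi
  mid=-2.79076 |R|=1.00828 →lo
  mid=-2.76455 |R|=0.96918 →hi
  mid=-2.77766 |R|=0.98855 →hi
  mid=-2.78421 |R|=0.99837 →hi
  ...
  [-2.78544,-2.78523] ⇒ x*=-2.7853
Stable set (-2.7853, 0).

(-2.7853,0); λ=-7 ⇒ h* = 0.3979.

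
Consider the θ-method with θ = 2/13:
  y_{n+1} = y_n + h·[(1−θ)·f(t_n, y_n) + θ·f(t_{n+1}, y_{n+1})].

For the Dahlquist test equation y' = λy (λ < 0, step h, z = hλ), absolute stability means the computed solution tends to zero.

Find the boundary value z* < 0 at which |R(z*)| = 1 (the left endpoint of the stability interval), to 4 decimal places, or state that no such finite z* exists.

On y'=λy, z=hλ:
  y_{n+1} = y_n + z·[11/13·y_n + 2/13·y_{n+1}] ⇒ (1 − 2/13z)y_{n+1} = (1 + 11/13z)y_n
  R(z) = (1 + 11/13z)/(1 − 2/13z).

Solve |R(x)|<1 on ℝ⁻.
x=-0.4: |R|=0.6232
R=−1: 1+11/13x = −1+2/13x ⇒ -9/13x=2 ⇒ x=2/(-9/13)=-2.8889
Confirm numerically:
  x=-2.396: |R|=0.75067 <1
  x=-2.082: |R|=0.57691 <1
  x=-1.359: |R|=0.12400 <1
  x=-1.205: |R|=0.01655 <1
  x=-3.395: |R|=1.23017 >1
  x=-3.384: |R|=1.22541 >1
  x=-3.230: |R|=1.15776 >1
Interval (-2.8889, 0).

left endpoint -2.8889.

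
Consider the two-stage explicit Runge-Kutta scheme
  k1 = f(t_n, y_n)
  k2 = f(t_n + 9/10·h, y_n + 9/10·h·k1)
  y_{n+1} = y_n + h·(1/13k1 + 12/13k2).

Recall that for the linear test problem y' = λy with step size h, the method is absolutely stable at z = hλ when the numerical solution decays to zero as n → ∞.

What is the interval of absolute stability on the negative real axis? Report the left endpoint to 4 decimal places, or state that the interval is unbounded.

(-1.2037, 0).

On y'=λy, z=hλ:
  k1=λy_n ⇒ h·k1=z·y_n;  k2=λ(1+9/10z)y_n ⇒ h·k2=z(1+9/10z)y_n
  y_{n+1}/y_n = 1 + 1/13z + 12/13z(1+9/10z) = 1 + z + 54/65z²
  so R(z) = 1 + z + 54/65z².

Solve |R(x)|<1 on ℝ⁻.
x=-1.39: |R|=1.2151
R=1: x+54/65x²=0 ⇒ x=−65/54=-1.2037; min R=1−1/(4·54/65)=0.6991>−1
Confirm numerically:
  x=-0.960: |R|=0.80564 <1
  x=-0.563: |R|=0.70033 <1
  x=-0.539: |R|=0.70236 <1
  x=-0.515: |R|=0.70534 <1
  x=-1.360: |R|=1.17659 >1
  x=-1.294: |R|=1.09707 >1
Interval (-1.2037, 0).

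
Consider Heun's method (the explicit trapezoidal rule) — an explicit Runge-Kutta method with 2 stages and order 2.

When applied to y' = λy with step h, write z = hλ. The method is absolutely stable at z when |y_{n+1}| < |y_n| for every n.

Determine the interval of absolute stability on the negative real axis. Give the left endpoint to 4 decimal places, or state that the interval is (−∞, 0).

Set f=λy, z=hλ:
  order 2, 2-stage ⇒ R(z)=1+z+z^2/2
  (e.g. R(-0.84)=0.51280, |R|=0.51280)

Boundary: |R(x)|=1, x<0.
x=-0.84: |R|=0.5128
|R(-2.37)|=1.4385 |R(-1.09)|=0.5040 |R(-0.91)|=0.5041
Bisect:
  x_lo=-2.4465 |R|=1.5462  x_hi=-0.1506 |R|=0.8608
  mid=-1.29854 |R|=0.54456 →hi
  mid=-1.87254 |R|=0.88066 →hi
  mid=-2.15953 |R|=1.17226 →lo
  mid=-2.01604 |R|=1.01616 →lo
  mid=-1.94429 |R|=0.94584 →hi
  mid=-1.98016 |R|=0.98036 →hi
  mid=-1.99810 |R|=0.99810 →hi
  mid=-2.00707 |R|=1.00709 →lo
  mid=-2.00258 |R|=1.00259 →lo
  mid=-2.00034 |R|=1.00034 →lo
  ...
  [-2.00006,-1.99992] ⇒ x*=-2.0000
Interval (-2.0000, 0).

z∈(-2.0000,0).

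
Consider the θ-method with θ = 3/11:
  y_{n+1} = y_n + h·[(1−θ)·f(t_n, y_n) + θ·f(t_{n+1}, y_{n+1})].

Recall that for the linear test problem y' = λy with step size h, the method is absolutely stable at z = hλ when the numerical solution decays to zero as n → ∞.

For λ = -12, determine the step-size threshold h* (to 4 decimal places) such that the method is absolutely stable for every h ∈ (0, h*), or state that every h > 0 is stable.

(-4.4000,0); λ=-12 ⇒ h* = (22/5)/12 = 0.3667.

On y'=λy, z=hλ:
  y_{n+1} = y_n + z·[8/11·y_n + 3/11·y_{n+1}] ⇒ (1 − 3/11z)y_{n+1} = (1 + 8/11z)y_n
  ⇒ R(z) = (1 + 8/11z)/(1 − 3/11z).

Boundary: |R(x)|=1, x<0.
x=-1.59: |R|=0.1091
R=−1: 1+8/11x = −1+3/11x ⇒ -5/11x=2 ⇒ x=2/(-5/11)=-4.4000
Confirm numerically:
  x=-3.835: |R|=0.87447 <1
  x=-2.591: |R|=0.51819 <1
  x=-2.444: |R|=0.46651 <1
  x=-4.996: |R|=1.11467 >1
  x=-4.904: |R|=1.09801 >1
  x=-4.498: |R|=1.02000 >1
So |R|<1 on (-4.4000, 0).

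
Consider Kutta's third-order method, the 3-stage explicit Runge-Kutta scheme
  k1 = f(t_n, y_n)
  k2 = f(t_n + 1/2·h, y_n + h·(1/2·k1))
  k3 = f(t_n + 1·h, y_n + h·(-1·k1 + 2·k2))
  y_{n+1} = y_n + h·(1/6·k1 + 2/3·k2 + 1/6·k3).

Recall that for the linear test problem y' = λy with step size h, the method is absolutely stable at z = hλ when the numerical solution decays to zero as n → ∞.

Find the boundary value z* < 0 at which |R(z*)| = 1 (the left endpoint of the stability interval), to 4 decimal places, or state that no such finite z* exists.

z* = -2.5127.

Set f=λy, z=hλ:
  order 3, 3-stage ⇒ R(z)=1+z+z^2/2+z^3/6
  (e.g. R(-1.26)=0.20040, |R|=0.20040)

Need |R(x)|<1, x<0.
x=-1.26: |R|=0.2004
|R(-2.49)|=0.9630 |R(-1.9)|=0.2382 |R(-0.84)|=0.4140
Bisect:
  x_lo=-3.1733 |R|=2.4641  x_hi=-0.2762 |R|=0.7584
  mid=-1.72476 |R|=0.09250 →hi
  mid=-2.44902 |R|=0.89825 →hi
  mid=-2.81115 |R|=1.56242 →lo
  mid=-2.63009 |R|=1.20361 →lo
  mid=-2.53955 |R|=1.04462 →lo
  mid=-2.49429 |R|=0.96991 →hi
  mid=-2.51692 |R|=1.00688 →lo
  mid=-2.50560 |R|=0.98830 →hi
  mid=-2.51126 |R|=0.99756 →hi
  mid=-2.51409 |R|=1.00221 →lo
  ...
  [-2.51285,-2.51268] ⇒ x*=-2.5127
Stable set (-2.5127, 0).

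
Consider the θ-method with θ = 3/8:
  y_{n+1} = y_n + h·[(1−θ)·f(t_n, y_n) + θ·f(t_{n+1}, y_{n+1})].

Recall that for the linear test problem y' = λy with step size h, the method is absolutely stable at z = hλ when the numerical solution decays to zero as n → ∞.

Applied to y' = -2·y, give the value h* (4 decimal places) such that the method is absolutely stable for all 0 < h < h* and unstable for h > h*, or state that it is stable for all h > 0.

(-8.0000,0); λ=-2 ⇒ h* = (8)/2 = 4.0000.

Test eqn y'=λy, z=hλ:
  y_{n+1} = y_n + z·[5/8·y_n + 3/8·y_{n+1}] ⇒ (1 − 3/8z)y_{n+1} = (1 + 5/8z)y_n
  so R(z) = (1 + 5/8z)/(1 − 3/8z).

Solve |R(x)|<1 on ℝ⁻.
x=-1.39: |R|=0.0863
R=−1: 1+5/8x = −1+3/8x ⇒ -1/4x=2 ⇒ x=2/(-1/4)=-8.0000
Confirm numerically:
  x=-7.411: |R|=0.96104 <1
  x=-3.732: |R|=0.55532 <1
  x=-3.686: |R|=0.54728 <1
  x=-8.449: |R|=1.02693 >1
  x=-8.271: |R|=1.01652 >1
  x=-8.148: |R|=1.00912 >1
So |R|<1 on (-8.0000, 0).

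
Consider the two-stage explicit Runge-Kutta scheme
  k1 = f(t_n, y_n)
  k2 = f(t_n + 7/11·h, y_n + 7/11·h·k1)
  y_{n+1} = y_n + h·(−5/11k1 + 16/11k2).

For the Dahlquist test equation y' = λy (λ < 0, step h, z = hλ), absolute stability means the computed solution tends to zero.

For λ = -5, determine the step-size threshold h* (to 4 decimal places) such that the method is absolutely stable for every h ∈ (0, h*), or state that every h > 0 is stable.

(-1.0804,0); λ=-5 ⇒ h* = (121/112)/5 = 0.2161.

Test eqn y'=λy, z=hλ:
  k1=λy_n ⇒ h·k1=z·y_n;  k2=λ(1+7/11z)y_n ⇒ h·k2=z(1+7/11z)y_n
  y_{n+1}/y_n = 1 − 5/11z + 16/11z(1+7/11z) = 1 + z + 112/121z²
  so R(z) = 1 + z + 112/121z².

Solve |R(x)|<1 on ℝ⁻.
x=-1.32: |R|=1.2928
R=1: x+112/121x²=0 ⇒ x=−121/112=-1.0804; min R=1−1/(4·112/121)=0.7299>−1
Confirm numerically:
  x=-0.728: |R|=0.76256 <1
  x=-0.507: |R|=0.73093 <1
  x=-0.453: |R|=0.73695 <1
  x=-1.241: |R|=1.18453 >1
  x=-1.132: |R|=1.05411 >1
Interval (-1.0804, 0).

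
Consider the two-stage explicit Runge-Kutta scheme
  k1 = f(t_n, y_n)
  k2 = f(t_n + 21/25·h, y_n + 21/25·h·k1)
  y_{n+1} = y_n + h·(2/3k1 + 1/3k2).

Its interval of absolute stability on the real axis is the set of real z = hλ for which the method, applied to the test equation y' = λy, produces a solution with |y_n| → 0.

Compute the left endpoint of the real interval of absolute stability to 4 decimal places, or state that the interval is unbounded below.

left endpoint -3.5714.

Set f=λy, z=hλ:
  k1=λy_n ⇒ h·k1=z·y_n;  k2=λ(1+21/25z)y_n ⇒ h·k2=z(1+21/25z)y_n
  y_{n+1}/y_n = 1 + 2/3z + 1/3z(1+21/25z) = 1 + z + 7/25z²
  Hence R(z) = 1 + z + 7/25z².

Find x<0 with |R(x)|<1.
x=-1.23: |R|=0.1936
R=1: x+7/25x²=0 ⇒ x=−25/7=-3.5714; min R=1−1/(4·7/25)=0.1071>−1
Confirm numerically:
  x=-3.460: |R|=0.89205 <1
  x=-3.213: |R|=0.67754 <1
  x=-2.953: |R|=0.48866 <1
  x=-2.415: |R|=0.21802 <1
  x=-3.799: |R|=1.24207 >1
  x=-3.744: |R|=1.18091 >1
  x=-3.690: |R|=1.12251 >1
So |R|<1 on (-3.5714, 0).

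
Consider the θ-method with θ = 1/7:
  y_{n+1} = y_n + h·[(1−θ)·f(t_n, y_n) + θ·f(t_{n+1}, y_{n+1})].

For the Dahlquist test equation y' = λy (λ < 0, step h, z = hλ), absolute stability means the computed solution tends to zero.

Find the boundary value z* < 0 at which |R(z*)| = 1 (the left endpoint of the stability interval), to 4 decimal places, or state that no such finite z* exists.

z* = -2.8000.

On y'=λy, z=hλ:
  y_{n+1} = y_n + z·[6/7·y_n + 1/7·y_{n+1}] ⇒ (1 − 1/7z)y_{n+1} = (1 + 6/7z)y_n
  ⇒ R(z) = (1 + 6/7z)/(1 − 1/7z).

Solve |R(x)|<1 on ℝ⁻.
x=-0.51: |R|=0.5246
R=−1: 1+6/7x = −1+1/7x ⇒ -5/7x=2 ⇒ x=2/(-5/7)=-2.8000
Confirm numerically:
  x=-2.459: |R|=0.81975 <1
  x=-2.445: |R|=0.81207 <1
  x=-2.334: |R|=0.75037 <1
  x=-1.587: |R|=0.29370 <1
  x=-3.366: |R|=1.27301 >1
  x=-2.987: |R|=1.09362 >1
Interval (-2.8000, 0).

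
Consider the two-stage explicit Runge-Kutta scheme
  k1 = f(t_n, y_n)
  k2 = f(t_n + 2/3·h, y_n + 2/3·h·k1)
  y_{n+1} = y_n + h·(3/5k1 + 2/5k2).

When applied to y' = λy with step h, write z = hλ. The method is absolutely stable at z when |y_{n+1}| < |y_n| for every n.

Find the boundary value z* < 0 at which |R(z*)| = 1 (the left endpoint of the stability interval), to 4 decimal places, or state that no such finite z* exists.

On y'=λy, z=hλ:
  k1=λy_n ⇒ h·k1=z·y_n;  k2=λ(1+2/3z)y_n ⇒ h·k2=z(1+2/3z)y_n
  y_{n+1}/y_n = 1 + 3/5z + 2/5z(1+2/3z) = 1 + z + 4/15z²
  ⇒ R(z) = 1 + z + 4/15z².

Need |R(x)|<1, x<0.
x=-0.52: |R|=0.5521
R=1: x+4/15x²=0 ⇒ x=−15/4=-3.7500; min R=1−1/(4·4/15)=0.0625>−1
Confirm numerically:
  x=-3.728: |R|=0.97813 <1
  x=-3.245: |R|=0.56301 <1
  x=-3.221: |R|=0.54562 <1
  x=-3.107: |R|=0.46725 <1
  x=-4.340: |R|=1.68283 >1
  x=-4.024: |R|=1.29402 >1
Stable set (-3.7500, 0).

left endpoint -3.7500.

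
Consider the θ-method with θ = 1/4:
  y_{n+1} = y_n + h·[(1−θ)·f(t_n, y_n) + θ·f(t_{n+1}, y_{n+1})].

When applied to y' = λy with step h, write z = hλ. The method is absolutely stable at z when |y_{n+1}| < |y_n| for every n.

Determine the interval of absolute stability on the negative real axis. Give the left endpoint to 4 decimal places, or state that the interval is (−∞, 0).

z∈(-4.0000,0).

Set f=λy, z=hλ:
  y_{n+1} = y_n + z·[3/4·y_n + 1/4·y_{n+1}] ⇒ (1 − 1/4z)y_{n+1} = (1 + 3/4z)y_n
  R(z) = (1 + 3/4z)/(1 − 1/4z).

Need |R(x)|<1, x<0.
x=-1.12: |R|=0.1250
R=−1: 1+3/4x = −1+1/4x ⇒ -1/2x=2 ⇒ x=2/(-1/2)=-4.0000
Confirm numerically:
  x=-3.551: |R|=0.88108 <1
  x=-3.061: |R|=0.73403 <1
  x=-1.936: |R|=0.30458 <1
  x=-1.808: |R|=0.24518 <1
  x=-4.556: |R|=1.12997 >1
  x=-4.177: |R|=1.04329 >1
Interval (-4.0000, 0).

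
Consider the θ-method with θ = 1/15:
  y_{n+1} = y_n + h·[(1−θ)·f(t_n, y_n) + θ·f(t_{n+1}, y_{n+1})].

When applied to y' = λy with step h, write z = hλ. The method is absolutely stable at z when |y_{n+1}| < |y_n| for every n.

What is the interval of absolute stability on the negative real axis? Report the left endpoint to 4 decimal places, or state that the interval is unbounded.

z∈(-2.3077,0).

On y'=λy, z=hλ:
  y_{n+1} = y_n + z·[14/15·y_n + 1/15·y_{n+1}] ⇒ (1 − 1/15z)y_{n+1} = (1 + 14/15z)y_n
  so R(z) = (1 + 14/15z)/(1 − 1/15z).

Boundary: |R(x)|=1, x<0.
x=-0.97: |R|=0.0889
R=−1: 1+14/15x = −1+1/15x ⇒ -13/15x=2 ⇒ x=2/(-13/15)=-2.3077
Confirm numerically:
  x=-2.250: |R|=0.95652 <1
  x=-1.817: |R|=0.62068 <1
  x=-1.624: |R|=0.46535 <1
  x=-1.606: |R|=0.45068 <1
  x=-2.843: |R|=1.39001 >1
  x=-2.659: |R|=1.25862 >1
Interval (-2.3077, 0).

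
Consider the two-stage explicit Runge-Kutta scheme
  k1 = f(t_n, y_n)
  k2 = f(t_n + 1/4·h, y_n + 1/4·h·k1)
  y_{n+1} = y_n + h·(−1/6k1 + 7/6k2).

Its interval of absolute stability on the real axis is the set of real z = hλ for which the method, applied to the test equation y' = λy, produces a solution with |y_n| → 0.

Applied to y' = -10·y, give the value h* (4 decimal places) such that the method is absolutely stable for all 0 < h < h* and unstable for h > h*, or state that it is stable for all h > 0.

Set f=λy, z=hλ:
  k1=λy_n ⇒ h·k1=z·y_n;  k2=λ(1+1/4z)y_n ⇒ h·k2=z(1+1/4z)y_n
  y_{n+1}/y_n = 1 − 1/6z + 7/6z(1+1/4z) = 1 + z + 7/24z²
  so R(z) = 1 + z + 7/24z².

Find x<0 with |R(x)|<1.
x=-0.53: |R|=0.5519
R=1: x+7/24x²=0 ⇒ x=−24/7=-3.4286; min R=1−1/(4·7/24)=0.1429>−1
Confirm numerically:
  x=-3.354: |R|=0.92705 <1
  x=-3.233: |R|=0.81558 <1
  x=-3.173: |R|=0.76348 <1
  x=-1.825: |R|=0.14643 <1
  x=-3.724: |R|=1.32088 >1
  x=-3.565: |R|=1.14186 >1
Interval (-3.4286, 0).

(-3.4286,0); λ=-10 ⇒ h* = (24/7)/10 = 0.3429.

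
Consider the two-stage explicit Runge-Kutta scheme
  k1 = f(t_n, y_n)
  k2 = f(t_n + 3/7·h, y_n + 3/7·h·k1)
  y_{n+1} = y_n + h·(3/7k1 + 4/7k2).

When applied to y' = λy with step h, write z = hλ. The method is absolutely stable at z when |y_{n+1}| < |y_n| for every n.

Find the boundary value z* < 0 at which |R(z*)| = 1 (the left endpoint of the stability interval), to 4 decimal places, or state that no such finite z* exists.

With y'=λy (z=hλ):
  k1=λy_n ⇒ h·k1=z·y_n;  k2=λ(1+3/7z)y_n ⇒ h·k2=z(1+3/7z)y_n
  y_{n+1}/y_n = 1 + 3/7z + 4/7z(1+3/7z) = 1 + z + 12/49z²
  so R(z) = 1 + z + 12/49z².

Boundary: |R(x)|=1, x<0.
x=-0.82: |R|=0.3447
R=1: x+12/49x²=0 ⇒ x=−49/12=-4.0833; min R=1−1/(4·12/49)=-0.0208>−1
Confirm numerically:
  x=-3.917: |R|=0.84044 <1
  x=-3.668: |R|=0.62691 <1
  x=-3.607: |R|=0.57923 <1
  x=-3.128: |R|=0.26818 <1
  x=-4.367: |R|=1.30337 >1
  x=-4.354: |R|=1.28861 >1
  x=-4.299: |R|=1.22706 >1
Stable set (-4.0833, 0).

left endpoint -4.0833.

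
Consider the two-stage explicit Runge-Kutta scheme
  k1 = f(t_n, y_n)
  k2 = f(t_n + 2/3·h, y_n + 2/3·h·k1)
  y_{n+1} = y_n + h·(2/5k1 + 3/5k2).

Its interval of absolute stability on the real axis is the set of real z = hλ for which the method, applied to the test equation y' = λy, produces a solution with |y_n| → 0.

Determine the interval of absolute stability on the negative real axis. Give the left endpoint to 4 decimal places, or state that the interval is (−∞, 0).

Test eqn y'=λy, z=hλ:
  k1=λy_n ⇒ h·k1=z·y_n;  k2=λ(1+2/3z)y_n ⇒ h·k2=z(1+2/3z)y_n
  y_{n+1}/y_n = 1 + 2/5z + 3/5z(1+2/3z) = 1 + z + 2/5z²
  Hence R(z) = 1 + z + 2/5z².

Need |R(x)|<1, x<0.
x=-0.9: |R|=0.4240
R=1: x+2/5x²=0 ⇒ x=−5/2=-2.5000; min R=1−1/(4·2/5)=0.3750>−1
Confirm numerically:
  x=-1.748: |R|=0.47420 <1
  x=-1.507: |R|=0.40142 <1
  x=-1.126: |R|=0.38115 <1
  x=-2.741: |R|=1.26423 >1
  x=-2.694: |R|=1.20905 >1
So |R|<1 on (-2.5000, 0).

(-2.5000, 0).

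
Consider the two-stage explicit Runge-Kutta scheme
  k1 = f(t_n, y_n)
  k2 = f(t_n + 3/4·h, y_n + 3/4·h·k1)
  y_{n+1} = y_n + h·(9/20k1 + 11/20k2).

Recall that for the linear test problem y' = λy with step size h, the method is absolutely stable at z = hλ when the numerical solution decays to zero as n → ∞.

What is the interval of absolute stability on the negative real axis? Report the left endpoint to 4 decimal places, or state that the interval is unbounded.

(-2.4242, 0).

With y'=λy (z=hλ):
  k1=λy_n ⇒ h·k1=z·y_n;  k2=λ(1+3/4z)y_n ⇒ h·k2=z(1+3/4z)y_n
  y_{n+1}/y_n = 1 + 9/20z + 11/20z(1+3/4z) = 1 + z + 33/80z²
  R(z) = 1 + z + 33/80z².

Find x<0 with |R(x)|<1.
x=-0.61: |R|=0.5435
R=1: x+33/80x²=0 ⇒ x=−80/33=-2.4242; min R=1−1/(4·33/80)=0.3939>−1
Confirm numerically:
  x=-2.221: |R|=0.81380 <1
  x=-1.636: |R|=0.46805 <1
  x=-1.482: |R|=0.42398 <1
  x=-1.278: |R|=0.39573 <1
  x=-2.929: |R|=1.60985 >1
  x=-2.857: |R|=1.51001 >1
  x=-2.719: |R|=1.33060 >1
Stable set (-2.4242, 0).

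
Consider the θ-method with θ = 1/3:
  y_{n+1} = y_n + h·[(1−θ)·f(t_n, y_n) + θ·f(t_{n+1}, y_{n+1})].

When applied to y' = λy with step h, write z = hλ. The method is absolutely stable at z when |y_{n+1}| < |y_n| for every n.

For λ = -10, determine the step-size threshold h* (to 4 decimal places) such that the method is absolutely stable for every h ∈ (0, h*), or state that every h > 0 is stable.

(-6.0000,0); λ=-10 ⇒ h* = (6)/10 = 0.6000.

Set f=λy, z=hλ:
  y_{n+1} = y_n + z·[2/3·y_n + 1/3·y_{n+1}] ⇒ (1 − 1/3z)y_{n+1} = (1 + 2/3z)y_n
  ⇒ R(z) = (1 + 2/3z)/(1 − 1/3z).

Solve |R(x)|<1 on ℝ⁻.
x=-1.36: |R|=0.0642
R=−1: 1+2/3x = −1+1/3x ⇒ -1/3x=2 ⇒ x=2/(-1/3)=-6.0000
Confirm numerically:
  x=-5.654: |R|=0.96002 <1
  x=-5.174: |R|=0.89895 <1
  x=-3.277: |R|=0.56619 <1
  x=-3.236: |R|=0.55677 <1
  x=-6.440: |R|=1.04661 >1
  x=-6.116: |R|=1.01272 >1
  x=-6.092: |R|=1.01012 >1
Interval (-6.0000, 0).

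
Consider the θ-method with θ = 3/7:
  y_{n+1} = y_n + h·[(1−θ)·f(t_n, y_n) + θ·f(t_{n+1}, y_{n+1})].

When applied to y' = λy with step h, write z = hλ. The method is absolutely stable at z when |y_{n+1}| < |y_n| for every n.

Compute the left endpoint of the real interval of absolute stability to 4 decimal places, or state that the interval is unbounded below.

With y'=λy (z=hλ):
  y_{n+1} = y_n + z·[4/7·y_n + 3/7·y_{n+1}] ⇒ (1 − 3/7z)y_{n+1} = (1 + 4/7z)y_n
  ⇒ R(z) = (1 + 4/7z)/(1 − 3/7z).

Solve |R(x)|<1 on ℝ⁻.
x=-0.67: |R|=0.4795
R=−1: 1+4/7x = −1+3/7x ⇒ -1/7x=2 ⇒ x=2/(-1/7)=-14.0000
Confirm numerically:
  x=-13.685: |R|=0.99345 <1
  x=-11.521: |R|=0.94036 <1
  x=-8.625: |R|=0.83650 <1
  x=-7.510: |R|=0.78022 <1
  x=-14.225: |R|=1.00453 >1
  x=-14.104: |R|=1.00211 >1
  x=-14.035: |R|=1.00071 >1
Interval (-14.0000, 0).

left endpoint -14.0000.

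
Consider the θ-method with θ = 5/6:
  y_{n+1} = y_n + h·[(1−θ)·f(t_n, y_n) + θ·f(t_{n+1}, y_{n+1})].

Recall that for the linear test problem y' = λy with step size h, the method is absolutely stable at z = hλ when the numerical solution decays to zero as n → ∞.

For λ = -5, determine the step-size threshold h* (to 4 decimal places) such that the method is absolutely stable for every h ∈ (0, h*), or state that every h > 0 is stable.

Set f=λy, z=hλ:
  y_{n+1} = y_n + z·[1/6·y_n + 5/6·y_{n+1}] ⇒ (1 − 5/6z)y_{n+1} = (1 + 1/6z)y_n
  so R(z) = (1 + 1/6z)/(1 − 5/6z).

Solve |R(x)|<1 on ℝ⁻.
x=-1.3: |R|=0.3760
x=-2: |R|=0.2500
x=-10: |R|=0.0714
x=-100: |R|=0.1858
θ=5/6≥1/2 ⇒ |1+1/6x|<|1−5/6x| ∀x<0 ⇒ stable on all of ℝ⁻.

interval (−∞, 0). Any h>0 works for λ=-5.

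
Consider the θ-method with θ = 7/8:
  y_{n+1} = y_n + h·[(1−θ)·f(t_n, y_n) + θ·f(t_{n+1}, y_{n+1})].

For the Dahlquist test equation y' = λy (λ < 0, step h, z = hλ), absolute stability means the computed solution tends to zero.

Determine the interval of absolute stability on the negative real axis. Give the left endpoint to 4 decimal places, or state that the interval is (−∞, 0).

interval (−∞, 0).

Set f=λy, z=hλ:
  y_{n+1} = y_n + z·[1/8·y_n + 7/8·y_{n+1}] ⇒ (1 − 7/8z)y_{n+1} = (1 + 1/8z)y_n
  so R(z) = (1 + 1/8z)/(1 − 7/8z).

Boundary: |R(x)|=1, x<0.
x=-1.05: |R|=0.4528
x=-2: |R|=0.2727
x=-10: |R|=0.0256
x=-100: |R|=0.1299
θ=7/8≥1/2 ⇒ |1+1/8x|<|1−7/8x| ∀x<0 ⇒ stable on all of ℝ⁻.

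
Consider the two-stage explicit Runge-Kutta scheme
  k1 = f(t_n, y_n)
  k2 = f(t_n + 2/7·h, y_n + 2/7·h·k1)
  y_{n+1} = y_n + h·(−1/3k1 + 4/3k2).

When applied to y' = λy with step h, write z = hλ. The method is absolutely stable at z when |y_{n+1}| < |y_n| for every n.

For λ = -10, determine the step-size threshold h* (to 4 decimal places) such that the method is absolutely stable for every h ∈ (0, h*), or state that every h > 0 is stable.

Test eqn y'=λy, z=hλ:
  k1=λy_n ⇒ h·k1=z·y_n;  k2=λ(1+2/7z)y_n ⇒ h·k2=z(1+2/7z)y_n
  y_{n+1}/y_n = 1 − 1/3z + 4/3z(1+2/7z) = 1 + z + 8/21z²
  R(z) = 1 + z + 8/21z².

Solve |R(x)|<1 on ℝ⁻.
x=-0.82: |R|=0.4362
R=1: x+8/21x²=0 ⇒ x=−21/8=-2.6250; min R=1−1/(4·8/21)=0.3438>−1
Confirm numerically:
  x=-2.221: |R|=0.65818 <1
  x=-1.825: |R|=0.44381 <1
  x=-1.810: |R|=0.43804 <1
  x=-1.284: |R|=0.34406 <1
  x=-3.140: |R|=1.61604 >1
  x=-3.136: |R|=1.61047 >1
  x=-2.803: |R|=1.19007 >1
Interval (-2.6250, 0).

(-2.6250,0); λ=-10 ⇒ h* = (21/8)/10 = 0.2625.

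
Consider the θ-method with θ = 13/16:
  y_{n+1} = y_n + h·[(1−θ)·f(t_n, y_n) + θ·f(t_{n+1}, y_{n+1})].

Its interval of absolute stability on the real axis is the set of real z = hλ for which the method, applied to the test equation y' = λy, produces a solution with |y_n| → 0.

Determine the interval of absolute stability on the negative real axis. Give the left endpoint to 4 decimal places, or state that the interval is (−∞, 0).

Test eqn y'=λy, z=hλ:
  y_{n+1} = y_n + z·[3/16·y_n + 13/16·y_{n+1}] ⇒ (1 − 13/16z)y_{n+1} = (1 + 3/16z)y_n
  Hence R(z) = (1 + 3/16z)/(1 − 13/16z).

Need |R(x)|<1, x<0.
x=-0.77: |R|=0.5263
x=-2: |R|=0.2381
x=-10: |R|=0.0959
x=-100: |R|=0.2158
θ=13/16≥1/2 ⇒ |1+3/16x|<|1−13/16x| ∀x<0 ⇒ stable on all of ℝ⁻.

(−∞, 0) — no finite endpoint.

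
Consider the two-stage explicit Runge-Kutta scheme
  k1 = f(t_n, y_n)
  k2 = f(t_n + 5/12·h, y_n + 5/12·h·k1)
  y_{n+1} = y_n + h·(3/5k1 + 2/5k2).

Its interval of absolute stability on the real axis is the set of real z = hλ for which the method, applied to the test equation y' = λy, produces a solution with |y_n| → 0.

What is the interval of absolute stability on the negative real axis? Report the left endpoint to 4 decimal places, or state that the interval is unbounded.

z∈(-6.0000,0).

Set f=λy, z=hλ:
  k1=λy_n ⇒ h·k1=z·y_n;  k2=λ(1+5/12z)y_n ⇒ h·k2=z(1+5/12z)y_n
  y_{n+1}/y_n = 1 + 3/5z + 2/5z(1+5/12z) = 1 + z + 1/6z²
  so R(z) = 1 + z + 1/6z².

Boundary: |R(x)|=1, x<0.
x=-1.61: |R|=0.1780
R=1: x+1/6x²=0 ⇒ x=−6=-6.0000; min R=1−1/(4·1/6)=-0.5000>−1
Confirm numerically:
  x=-4.872: |R|=0.08406 <1
  x=-4.194: |R|=0.26239 <1
  x=-3.788: |R|=0.39651 <1
  x=-6.414: |R|=1.44257 >1
  x=-6.327: |R|=1.34482 >1
  x=-6.068: |R|=1.06877 >1
So |R|<1 on (-6.0000, 0).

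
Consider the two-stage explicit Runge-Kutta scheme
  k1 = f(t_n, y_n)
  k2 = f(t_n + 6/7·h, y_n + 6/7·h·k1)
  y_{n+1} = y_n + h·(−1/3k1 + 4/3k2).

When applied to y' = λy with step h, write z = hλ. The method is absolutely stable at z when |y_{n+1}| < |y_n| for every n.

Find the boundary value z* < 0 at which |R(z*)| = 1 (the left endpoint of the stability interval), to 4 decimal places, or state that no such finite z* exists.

Set f=λy, z=hλ:
  k1=λy_n ⇒ h·k1=z·y_n;  k2=λ(1+6/7z)y_n ⇒ h·k2=z(1+6/7z)y_n
  y_{n+1}/y_n = 1 − 1/3z + 4/3z(1+6/7z) = 1 + z + 8/7z²
  Hence R(z) = 1 + z + 8/7z².

Need |R(x)|<1, x<0.
x=-0.34: |R|=0.7921
R=1: x+8/7x²=0 ⇒ x=−7/8=-0.8750; min R=1−1/(4·8/7)=0.7812>−1
Confirm numerically:
  x=-0.814: |R|=0.94325 <1
  x=-0.737: |R|=0.88376 <1
  x=-0.473: |R|=0.78269 <1
  x=-0.457: |R|=0.78168 <1
  x=-1.449: |R|=1.95054 >1
  x=-1.428: |R|=1.90250 >1
  x=-1.374: |R|=1.78357 >1
Stable set (-0.8750, 0).

z* = -0.8750.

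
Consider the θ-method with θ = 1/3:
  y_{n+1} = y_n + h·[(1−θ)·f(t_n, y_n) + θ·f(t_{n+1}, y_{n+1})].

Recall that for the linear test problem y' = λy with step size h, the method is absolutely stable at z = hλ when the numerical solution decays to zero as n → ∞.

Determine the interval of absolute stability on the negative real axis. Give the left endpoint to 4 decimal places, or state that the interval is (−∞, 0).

z∈(-6.0000,0).

With y'=λy (z=hλ):
  y_{n+1} = y_n + z·[2/3·y_n + 1/3·y_{n+1}] ⇒ (1 − 1/3z)y_{n+1} = (1 + 2/3z)y_n
  so R(z) = (1 + 2/3z)/(1 − 1/3z).

Find x<0 with |R(x)|<1.
x=-1.08: |R|=0.2059
R=−1: 1+2/3x = −1+1/3x ⇒ -1/3x=2 ⇒ x=2/(-1/3)=-6.0000
Confirm numerically:
  x=-4.260: |R|=0.76033 <1
  x=-3.533: |R|=0.62238 <1
  x=-3.470: |R|=0.60896 <1
  x=-2.647: |R|=0.40623 <1
  x=-6.490: |R|=1.05163 >1
  x=-6.373: |R|=1.03980 >1
  x=-6.070: |R|=1.00772 >1
So |R|<1 on (-6.0000, 0).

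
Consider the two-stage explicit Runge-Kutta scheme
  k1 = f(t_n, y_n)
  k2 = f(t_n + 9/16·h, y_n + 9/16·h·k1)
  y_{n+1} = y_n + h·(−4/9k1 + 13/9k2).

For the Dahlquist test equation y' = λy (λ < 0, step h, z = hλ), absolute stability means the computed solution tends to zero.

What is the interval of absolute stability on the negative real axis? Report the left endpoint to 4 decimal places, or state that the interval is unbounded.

(-1.2308, 0).

Set f=λy, z=hλ:
  k1=λy_n ⇒ h·k1=z·y_n;  k2=λ(1+9/16z)y_n ⇒ h·k2=z(1+9/16z)y_n
  y_{n+1}/y_n = 1 − 4/9z + 13/9z(1+9/16z) = 1 + z + 13/16z²
  Hence R(z) = 1 + z + 13/16z².

Solve |R(x)|<1 on ℝ⁻.
x=-0.35: |R|=0.7495
R=1: x+13/16x²=0 ⇒ x=−16/13=-1.2308; min R=1−1/(4·13/16)=0.6923>−1
Confirm numerically:
  x=-1.056: |R|=0.85005 <1
  x=-0.910: |R|=0.76283 <1
  x=-0.555: |R|=0.69527 <1
  x=-1.587: |R|=1.45934 >1
  x=-1.575: |R|=1.44051 >1
  x=-1.309: |R|=1.08320 >1
Interval (-1.2308, 0).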